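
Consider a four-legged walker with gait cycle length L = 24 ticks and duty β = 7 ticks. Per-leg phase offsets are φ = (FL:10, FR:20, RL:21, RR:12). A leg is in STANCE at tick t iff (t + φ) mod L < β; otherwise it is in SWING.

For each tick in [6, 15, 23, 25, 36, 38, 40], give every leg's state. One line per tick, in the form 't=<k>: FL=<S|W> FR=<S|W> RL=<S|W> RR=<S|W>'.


t=6: phase=(16,2,3,18) vs β=7 → FL=W FR=S RL=S RR=W
t=15: phase=(1,11,12,3) vs β=7 → FL=S FR=W RL=W RR=S
t=23: phase=(9,19,20,11) vs β=7 → FL=W FR=W RL=W RR=W
t=25: phase=(11,21,22,13) vs β=7 → FL=W FR=W RL=W RR=W
t=36: phase=(22,8,9,0) vs β=7 → FL=W FR=W RL=W RR=S
t=38: phase=(0,10,11,2) vs β=7 → FL=S FR=W RL=W RR=S
t=40: phase=(2,12,13,4) vs β=7 → FL=S FR=W RL=W RR=S

t=6: FL=W FR=S RL=S RR=W
t=15: FL=S FR=W RL=W RR=S
t=23: FL=W FR=W RL=W RR=W
t=25: FL=W FR=W RL=W RR=W
t=36: FL=W FR=W RL=W RR=S
t=38: FL=S FR=W RL=W RR=S
t=40: FL=S FR=W RL=W RR=S


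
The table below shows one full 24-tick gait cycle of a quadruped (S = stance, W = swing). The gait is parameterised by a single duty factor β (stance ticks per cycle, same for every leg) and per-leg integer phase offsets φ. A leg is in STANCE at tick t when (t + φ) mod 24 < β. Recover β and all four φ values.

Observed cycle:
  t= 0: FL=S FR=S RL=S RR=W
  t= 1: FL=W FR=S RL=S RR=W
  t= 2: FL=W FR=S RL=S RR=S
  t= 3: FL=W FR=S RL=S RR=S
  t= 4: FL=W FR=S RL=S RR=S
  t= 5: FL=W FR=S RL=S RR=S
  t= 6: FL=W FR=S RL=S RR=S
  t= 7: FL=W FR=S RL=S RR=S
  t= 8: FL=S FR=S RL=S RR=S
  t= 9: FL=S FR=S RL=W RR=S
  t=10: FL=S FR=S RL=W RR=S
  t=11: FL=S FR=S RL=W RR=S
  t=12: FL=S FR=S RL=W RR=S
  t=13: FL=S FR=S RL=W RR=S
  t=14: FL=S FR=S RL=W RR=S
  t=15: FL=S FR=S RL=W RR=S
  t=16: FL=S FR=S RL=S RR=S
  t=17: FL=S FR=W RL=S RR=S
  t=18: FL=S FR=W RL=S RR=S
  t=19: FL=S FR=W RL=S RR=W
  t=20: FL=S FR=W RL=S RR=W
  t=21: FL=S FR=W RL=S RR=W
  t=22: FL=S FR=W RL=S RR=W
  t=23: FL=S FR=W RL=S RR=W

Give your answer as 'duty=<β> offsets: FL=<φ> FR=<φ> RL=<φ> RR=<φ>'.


duty=17 offsets: FL=16 FR=0 RL=8 RR=22

duty β = stance ticks per leg = 17
FL: stance ticks = 17; W→S at t=8 → φ=16
FR: stance ticks = 17; W→S at t=0 → φ=0
RL: stance ticks = 17; W→S at t=16 → φ=8
RR: stance ticks = 17; W→S at t=2 → φ=22


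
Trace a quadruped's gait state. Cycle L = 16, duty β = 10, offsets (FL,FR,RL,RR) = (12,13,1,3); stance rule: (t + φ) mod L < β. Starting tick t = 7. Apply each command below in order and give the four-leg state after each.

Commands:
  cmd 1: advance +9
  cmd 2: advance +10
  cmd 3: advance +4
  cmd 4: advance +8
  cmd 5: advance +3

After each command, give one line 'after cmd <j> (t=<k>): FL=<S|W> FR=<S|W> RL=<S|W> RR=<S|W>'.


after cmd 1 (t=16): FL=W FR=W RL=S RR=S
after cmd 2 (t=26): FL=S FR=S RL=W RR=W
after cmd 3 (t=30): FL=W FR=W RL=W RR=S
after cmd 4 (t=38): FL=S FR=S RL=S RR=S
after cmd 5 (t=41): FL=S FR=S RL=W RR=W

start t=7: FL=S FR=S RL=S RR=W
cmd 1: advance +9 → t=16, phase=(12,13,1,3) → FL=W FR=W RL=S RR=S
cmd 2: advance +10 → t=26, phase=(6,7,11,13) → FL=S FR=S RL=W RR=W
cmd 3: advance +4 → t=30, phase=(10,11,15,1) → FL=W FR=W RL=W RR=S
cmd 4: advance +8 → t=38, phase=(2,3,7,9) → FL=S FR=S RL=S RR=S
cmd 5: advance +3 → t=41, phase=(5,6,10,12) → FL=S FR=S RL=W RR=W


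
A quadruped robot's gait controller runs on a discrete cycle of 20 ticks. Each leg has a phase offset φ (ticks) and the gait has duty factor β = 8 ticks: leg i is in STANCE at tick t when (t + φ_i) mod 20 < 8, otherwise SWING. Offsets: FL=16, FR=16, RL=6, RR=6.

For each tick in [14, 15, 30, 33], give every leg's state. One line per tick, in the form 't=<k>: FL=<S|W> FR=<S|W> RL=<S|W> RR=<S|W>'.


t=14: FL=W FR=W RL=S RR=S
t=15: FL=W FR=W RL=S RR=S
t=30: FL=S FR=S RL=W RR=W
t=33: FL=W FR=W RL=W RR=W

t=14: phase=(10,10,0,0) vs β=8 → FL=W FR=W RL=S RR=S
t=15: phase=(11,11,1,1) vs β=8 → FL=W FR=W RL=S RR=S
t=30: phase=(6,6,16,16) vs β=8 → FL=S FR=S RL=W RR=W
t=33: phase=(9,9,19,19) vs β=8 → FL=W FR=W RL=W RR=W


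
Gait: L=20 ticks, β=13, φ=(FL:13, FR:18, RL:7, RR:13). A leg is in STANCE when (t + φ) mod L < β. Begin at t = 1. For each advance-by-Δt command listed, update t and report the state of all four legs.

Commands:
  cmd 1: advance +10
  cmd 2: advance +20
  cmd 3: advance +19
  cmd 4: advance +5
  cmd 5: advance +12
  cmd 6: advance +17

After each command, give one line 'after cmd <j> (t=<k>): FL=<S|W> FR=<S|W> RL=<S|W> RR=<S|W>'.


start t=1: FL=W FR=W RL=S RR=W
cmd 1: advance +10 → t=11, phase=(4,9,18,4) → FL=S FR=S RL=W RR=S
cmd 2: advance +20 → t=31, phase=(4,9,18,4) → FL=S FR=S RL=W RR=S
cmd 3: advance +19 → t=50, phase=(3,8,17,3) → FL=S FR=S RL=W RR=S
cmd 4: advance +5 → t=55, phase=(8,13,2,8) → FL=S FR=W RL=S RR=S
cmd 5: advance +12 → t=67, phase=(0,5,14,0) → FL=S FR=S RL=W RR=S
cmd 6: advance +17 → t=84, phase=(17,2,11,17) → FL=W FR=S RL=S RR=W

after cmd 1 (t=11): FL=S FR=S RL=W RR=S
after cmd 2 (t=31): FL=S FR=S RL=W RR=S
after cmd 3 (t=50): FL=S FR=S RL=W RR=S
after cmd 4 (t=55): FL=S FR=W RL=S RR=S
after cmd 5 (t=67): FL=S FR=S RL=W RR=S
after cmd 6 (t=84): FL=W FR=S RL=S RR=W


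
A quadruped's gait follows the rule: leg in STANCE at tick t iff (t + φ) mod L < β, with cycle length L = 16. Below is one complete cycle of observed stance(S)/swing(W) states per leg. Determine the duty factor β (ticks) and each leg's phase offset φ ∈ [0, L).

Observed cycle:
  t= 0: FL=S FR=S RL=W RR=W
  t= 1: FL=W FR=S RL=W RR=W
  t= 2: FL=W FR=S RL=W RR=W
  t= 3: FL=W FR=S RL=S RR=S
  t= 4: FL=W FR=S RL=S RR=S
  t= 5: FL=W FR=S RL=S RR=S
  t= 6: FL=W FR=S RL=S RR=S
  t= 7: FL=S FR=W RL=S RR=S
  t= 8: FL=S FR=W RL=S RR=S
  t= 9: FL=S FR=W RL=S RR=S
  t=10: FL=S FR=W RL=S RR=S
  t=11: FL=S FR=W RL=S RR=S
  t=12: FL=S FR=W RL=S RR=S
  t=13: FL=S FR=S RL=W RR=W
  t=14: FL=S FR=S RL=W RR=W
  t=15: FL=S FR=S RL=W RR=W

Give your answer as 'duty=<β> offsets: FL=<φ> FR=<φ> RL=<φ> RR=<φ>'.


duty=10 offsets: FL=9 FR=3 RL=13 RR=13

duty β = stance ticks per leg = 10
FL: stance ticks = 10; W→S at t=7 → φ=9
FR: stance ticks = 10; W→S at t=13 → φ=3
RL: stance ticks = 10; W→S at t=3 → φ=13
RR: stance ticks = 10; W→S at t=3 → φ=13


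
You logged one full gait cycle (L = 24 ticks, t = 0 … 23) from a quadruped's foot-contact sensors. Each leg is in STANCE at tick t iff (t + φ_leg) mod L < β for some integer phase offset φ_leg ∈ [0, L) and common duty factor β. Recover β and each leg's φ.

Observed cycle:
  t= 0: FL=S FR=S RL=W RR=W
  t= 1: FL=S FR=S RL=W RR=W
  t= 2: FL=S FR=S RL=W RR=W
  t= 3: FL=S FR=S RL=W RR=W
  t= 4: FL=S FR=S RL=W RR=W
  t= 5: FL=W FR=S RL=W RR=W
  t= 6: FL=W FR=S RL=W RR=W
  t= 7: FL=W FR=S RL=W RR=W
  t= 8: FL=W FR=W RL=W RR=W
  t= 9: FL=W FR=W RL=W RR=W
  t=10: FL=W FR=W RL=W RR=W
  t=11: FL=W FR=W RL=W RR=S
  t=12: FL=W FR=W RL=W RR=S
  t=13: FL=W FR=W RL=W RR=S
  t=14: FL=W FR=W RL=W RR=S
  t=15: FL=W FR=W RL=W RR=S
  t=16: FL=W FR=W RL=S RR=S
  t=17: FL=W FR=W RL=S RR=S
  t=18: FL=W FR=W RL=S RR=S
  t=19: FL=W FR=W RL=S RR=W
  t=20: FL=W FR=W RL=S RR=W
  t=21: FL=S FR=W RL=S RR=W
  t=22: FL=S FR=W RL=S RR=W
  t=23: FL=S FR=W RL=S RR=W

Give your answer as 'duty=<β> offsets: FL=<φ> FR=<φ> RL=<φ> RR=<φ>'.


duty β = stance ticks per leg = 8
FL: stance ticks = 8; W→S at t=21 → φ=3
FR: stance ticks = 8; W→S at t=0 → φ=0
RL: stance ticks = 8; W→S at t=16 → φ=8
RR: stance ticks = 8; W→S at t=11 → φ=13

duty=8 offsets: FL=3 FR=0 RL=8 RR=13


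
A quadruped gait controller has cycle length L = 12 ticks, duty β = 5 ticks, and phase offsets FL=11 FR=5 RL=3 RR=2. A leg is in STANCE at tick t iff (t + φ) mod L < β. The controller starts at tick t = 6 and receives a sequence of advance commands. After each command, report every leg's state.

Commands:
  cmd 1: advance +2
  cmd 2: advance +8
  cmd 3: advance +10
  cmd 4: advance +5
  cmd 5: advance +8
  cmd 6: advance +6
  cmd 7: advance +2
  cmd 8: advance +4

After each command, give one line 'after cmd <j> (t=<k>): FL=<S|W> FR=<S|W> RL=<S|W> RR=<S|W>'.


after cmd 1 (t=8): FL=W FR=S RL=W RR=W
after cmd 2 (t=16): FL=S FR=W RL=W RR=W
after cmd 3 (t=26): FL=S FR=W RL=W RR=S
after cmd 4 (t=31): FL=W FR=S RL=W RR=W
after cmd 5 (t=39): FL=S FR=W RL=W RR=W
after cmd 6 (t=45): FL=W FR=S RL=S RR=W
after cmd 7 (t=47): FL=W FR=S RL=S RR=S
after cmd 8 (t=51): FL=S FR=W RL=W RR=W

start t=6: FL=W FR=W RL=W RR=W
cmd 1: advance +2 → t=8, phase=(7,1,11,10) → FL=W FR=S RL=W RR=W
cmd 2: advance +8 → t=16, phase=(3,9,7,6) → FL=S FR=W RL=W RR=W
cmd 3: advance +10 → t=26, phase=(1,7,5,4) → FL=S FR=W RL=W RR=S
cmd 4: advance +5 → t=31, phase=(6,0,10,9) → FL=W FR=S RL=W RR=W
cmd 5: advance +8 → t=39, phase=(2,8,6,5) → FL=S FR=W RL=W RR=W
cmd 6: advance +6 → t=45, phase=(8,2,0,11) → FL=W FR=S RL=S RR=W
cmd 7: advance +2 → t=47, phase=(10,4,2,1) → FL=W FR=S RL=S RR=S
cmd 8: advance +4 → t=51, phase=(2,8,6,5) → FL=S FR=W RL=W RR=W


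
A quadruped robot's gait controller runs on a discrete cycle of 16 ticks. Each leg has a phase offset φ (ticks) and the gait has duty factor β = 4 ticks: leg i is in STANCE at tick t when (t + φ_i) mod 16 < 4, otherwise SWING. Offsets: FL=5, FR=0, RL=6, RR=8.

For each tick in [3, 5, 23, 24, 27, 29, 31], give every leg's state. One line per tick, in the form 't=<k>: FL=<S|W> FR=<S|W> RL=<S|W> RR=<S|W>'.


t=3: FL=W FR=S RL=W RR=W
t=5: FL=W FR=W RL=W RR=W
t=23: FL=W FR=W RL=W RR=W
t=24: FL=W FR=W RL=W RR=S
t=27: FL=S FR=W RL=S RR=S
t=29: FL=S FR=W RL=S RR=W
t=31: FL=W FR=W RL=W RR=W

t=3: phase=(8,3,9,11) vs β=4 → FL=W FR=S RL=W RR=W
t=5: phase=(10,5,11,13) vs β=4 → FL=W FR=W RL=W RR=W
t=23: phase=(12,7,13,15) vs β=4 → FL=W FR=W RL=W RR=W
t=24: phase=(13,8,14,0) vs β=4 → FL=W FR=W RL=W RR=S
t=27: phase=(0,11,1,3) vs β=4 → FL=S FR=W RL=S RR=S
t=29: phase=(2,13,3,5) vs β=4 → FL=S FR=W RL=S RR=W
t=31: phase=(4,15,5,7) vs β=4 → FL=W FR=W RL=W RR=W


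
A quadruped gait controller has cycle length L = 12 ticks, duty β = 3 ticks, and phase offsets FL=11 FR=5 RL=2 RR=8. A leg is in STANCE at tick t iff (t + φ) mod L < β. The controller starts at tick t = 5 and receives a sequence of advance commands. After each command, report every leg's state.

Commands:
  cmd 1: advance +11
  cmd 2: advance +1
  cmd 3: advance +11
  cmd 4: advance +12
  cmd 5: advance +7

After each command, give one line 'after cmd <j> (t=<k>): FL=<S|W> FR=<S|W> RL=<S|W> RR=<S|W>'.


after cmd 1 (t=16): FL=W FR=W RL=W RR=S
after cmd 2 (t=17): FL=W FR=W RL=W RR=S
after cmd 3 (t=28): FL=W FR=W RL=W RR=S
after cmd 4 (t=40): FL=W FR=W RL=W RR=S
after cmd 5 (t=47): FL=W FR=W RL=S RR=W

start t=5: FL=W FR=W RL=W RR=S
cmd 1: advance +11 → t=16, phase=(3,9,6,0) → FL=W FR=W RL=W RR=S
cmd 2: advance +1 → t=17, phase=(4,10,7,1) → FL=W FR=W RL=W RR=S
cmd 3: advance +11 → t=28, phase=(3,9,6,0) → FL=W FR=W RL=W RR=S
cmd 4: advance +12 → t=40, phase=(3,9,6,0) → FL=W FR=W RL=W RR=S
cmd 5: advance +7 → t=47, phase=(10,4,1,7) → FL=W FR=W RL=S RR=W


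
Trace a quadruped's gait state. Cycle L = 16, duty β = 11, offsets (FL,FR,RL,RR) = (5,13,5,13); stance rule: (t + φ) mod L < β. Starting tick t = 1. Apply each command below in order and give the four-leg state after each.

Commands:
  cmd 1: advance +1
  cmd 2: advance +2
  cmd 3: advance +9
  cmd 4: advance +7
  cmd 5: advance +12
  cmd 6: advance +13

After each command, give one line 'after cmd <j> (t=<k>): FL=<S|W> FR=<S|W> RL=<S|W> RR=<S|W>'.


start t=1: FL=S FR=W RL=S RR=W
cmd 1: advance +1 → t=2, phase=(7,15,7,15) → FL=S FR=W RL=S RR=W
cmd 2: advance +2 → t=4, phase=(9,1,9,1) → FL=S FR=S RL=S RR=S
cmd 3: advance +9 → t=13, phase=(2,10,2,10) → FL=S FR=S RL=S RR=S
cmd 4: advance +7 → t=20, phase=(9,1,9,1) → FL=S FR=S RL=S RR=S
cmd 5: advance +12 → t=32, phase=(5,13,5,13) → FL=S FR=W RL=S RR=W
cmd 6: advance +13 → t=45, phase=(2,10,2,10) → FL=S FR=S RL=S RR=S

after cmd 1 (t=2): FL=S FR=W RL=S RR=W
after cmd 2 (t=4): FL=S FR=S RL=S RR=S
after cmd 3 (t=13): FL=S FR=S RL=S RR=S
after cmd 4 (t=20): FL=S FR=S RL=S RR=S
after cmd 5 (t=32): FL=S FR=W RL=S RR=W
after cmd 6 (t=45): FL=S FR=S RL=S RR=S


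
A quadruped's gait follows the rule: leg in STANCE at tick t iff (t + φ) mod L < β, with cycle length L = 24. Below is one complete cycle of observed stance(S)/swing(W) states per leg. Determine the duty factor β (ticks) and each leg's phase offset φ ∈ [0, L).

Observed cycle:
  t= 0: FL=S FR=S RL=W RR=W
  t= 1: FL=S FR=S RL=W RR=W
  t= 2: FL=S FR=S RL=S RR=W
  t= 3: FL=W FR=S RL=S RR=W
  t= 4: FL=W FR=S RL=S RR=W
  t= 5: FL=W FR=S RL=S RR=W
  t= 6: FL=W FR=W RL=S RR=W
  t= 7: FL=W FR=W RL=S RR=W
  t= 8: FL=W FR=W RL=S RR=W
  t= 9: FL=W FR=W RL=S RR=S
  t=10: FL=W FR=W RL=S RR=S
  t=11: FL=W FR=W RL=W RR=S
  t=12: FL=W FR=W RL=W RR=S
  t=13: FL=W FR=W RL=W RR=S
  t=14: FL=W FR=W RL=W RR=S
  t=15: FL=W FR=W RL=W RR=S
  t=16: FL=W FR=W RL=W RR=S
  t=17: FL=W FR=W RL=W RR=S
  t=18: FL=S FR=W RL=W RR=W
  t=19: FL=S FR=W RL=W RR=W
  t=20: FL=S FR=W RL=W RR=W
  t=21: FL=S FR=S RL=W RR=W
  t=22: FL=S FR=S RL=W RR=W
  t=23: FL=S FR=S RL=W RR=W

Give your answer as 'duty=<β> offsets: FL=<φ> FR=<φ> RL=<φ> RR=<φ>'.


duty=9 offsets: FL=6 FR=3 RL=22 RR=15

duty β = stance ticks per leg = 9
FL: stance ticks = 9; W→S at t=18 → φ=6
FR: stance ticks = 9; W→S at t=21 → φ=3
RL: stance ticks = 9; W→S at t=2 → φ=22
RR: stance ticks = 9; W→S at t=9 → φ=15


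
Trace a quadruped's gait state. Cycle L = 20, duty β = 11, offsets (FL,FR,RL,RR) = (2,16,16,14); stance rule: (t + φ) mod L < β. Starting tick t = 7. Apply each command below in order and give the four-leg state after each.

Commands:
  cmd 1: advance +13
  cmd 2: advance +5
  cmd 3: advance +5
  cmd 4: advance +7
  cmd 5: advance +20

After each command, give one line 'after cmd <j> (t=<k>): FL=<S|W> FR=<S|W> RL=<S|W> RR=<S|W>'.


after cmd 1 (t=20): FL=S FR=W RL=W RR=W
after cmd 2 (t=25): FL=S FR=S RL=S RR=W
after cmd 3 (t=30): FL=W FR=S RL=S RR=S
after cmd 4 (t=37): FL=W FR=W RL=W RR=W
after cmd 5 (t=57): FL=W FR=W RL=W RR=W

start t=7: FL=S FR=S RL=S RR=S
cmd 1: advance +13 → t=20, phase=(2,16,16,14) → FL=S FR=W RL=W RR=W
cmd 2: advance +5 → t=25, phase=(7,1,1,19) → FL=S FR=S RL=S RR=W
cmd 3: advance +5 → t=30, phase=(12,6,6,4) → FL=W FR=S RL=S RR=S
cmd 4: advance +7 → t=37, phase=(19,13,13,11) → FL=W FR=W RL=W RR=W
cmd 5: advance +20 → t=57, phase=(19,13,13,11) → FL=W FR=W RL=W RR=W


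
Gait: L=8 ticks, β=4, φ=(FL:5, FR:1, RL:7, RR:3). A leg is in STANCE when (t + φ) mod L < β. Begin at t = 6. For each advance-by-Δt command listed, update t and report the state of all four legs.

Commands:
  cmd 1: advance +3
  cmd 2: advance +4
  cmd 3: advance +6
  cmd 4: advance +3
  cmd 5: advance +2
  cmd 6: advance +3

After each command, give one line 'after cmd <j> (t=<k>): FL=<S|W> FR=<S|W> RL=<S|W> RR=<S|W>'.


start t=6: FL=S FR=W RL=W RR=S
cmd 1: advance +3 → t=9, phase=(6,2,0,4) → FL=W FR=S RL=S RR=W
cmd 2: advance +4 → t=13, phase=(2,6,4,0) → FL=S FR=W RL=W RR=S
cmd 3: advance +6 → t=19, phase=(0,4,2,6) → FL=S FR=W RL=S RR=W
cmd 4: advance +3 → t=22, phase=(3,7,5,1) → FL=S FR=W RL=W RR=S
cmd 5: advance +2 → t=24, phase=(5,1,7,3) → FL=W FR=S RL=W RR=S
cmd 6: advance +3 → t=27, phase=(0,4,2,6) → FL=S FR=W RL=S RR=W

after cmd 1 (t=9): FL=W FR=S RL=S RR=W
after cmd 2 (t=13): FL=S FR=W RL=W RR=S
after cmd 3 (t=19): FL=S FR=W RL=S RR=W
after cmd 4 (t=22): FL=S FR=W RL=W RR=S
after cmd 5 (t=24): FL=W FR=S RL=W RR=S
after cmd 6 (t=27): FL=S FR=W RL=S RR=W


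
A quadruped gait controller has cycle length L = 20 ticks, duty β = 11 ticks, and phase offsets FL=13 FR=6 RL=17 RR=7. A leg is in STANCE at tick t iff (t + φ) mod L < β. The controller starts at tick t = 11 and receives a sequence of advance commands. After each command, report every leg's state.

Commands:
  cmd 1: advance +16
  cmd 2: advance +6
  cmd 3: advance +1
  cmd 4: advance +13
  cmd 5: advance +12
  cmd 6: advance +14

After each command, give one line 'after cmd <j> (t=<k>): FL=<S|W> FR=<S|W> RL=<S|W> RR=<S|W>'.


after cmd 1 (t=27): FL=S FR=W RL=S RR=W
after cmd 2 (t=33): FL=S FR=W RL=S RR=S
after cmd 3 (t=34): FL=S FR=S RL=W RR=S
after cmd 4 (t=47): FL=S FR=W RL=S RR=W
after cmd 5 (t=59): FL=W FR=S RL=W RR=S
after cmd 6 (t=73): FL=S FR=W RL=S RR=S

start t=11: FL=S FR=W RL=S RR=W
cmd 1: advance +16 → t=27, phase=(0,13,4,14) → FL=S FR=W RL=S RR=W
cmd 2: advance +6 → t=33, phase=(6,19,10,0) → FL=S FR=W RL=S RR=S
cmd 3: advance +1 → t=34, phase=(7,0,11,1) → FL=S FR=S RL=W RR=S
cmd 4: advance +13 → t=47, phase=(0,13,4,14) → FL=S FR=W RL=S RR=W
cmd 5: advance +12 → t=59, phase=(12,5,16,6) → FL=W FR=S RL=W RR=S
cmd 6: advance +14 → t=73, phase=(6,19,10,0) → FL=S FR=W RL=S RR=S


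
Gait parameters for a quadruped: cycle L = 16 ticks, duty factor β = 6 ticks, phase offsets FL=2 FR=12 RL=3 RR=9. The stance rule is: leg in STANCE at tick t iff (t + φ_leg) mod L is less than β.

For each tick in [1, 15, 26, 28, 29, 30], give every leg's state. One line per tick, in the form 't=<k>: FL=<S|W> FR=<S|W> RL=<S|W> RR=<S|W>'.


t=1: phase=(3,13,4,10) vs β=6 → FL=S FR=W RL=S RR=W
t=15: phase=(1,11,2,8) vs β=6 → FL=S FR=W RL=S RR=W
t=26: phase=(12,6,13,3) vs β=6 → FL=W FR=W RL=W RR=S
t=28: phase=(14,8,15,5) vs β=6 → FL=W FR=W RL=W RR=S
t=29: phase=(15,9,0,6) vs β=6 → FL=W FR=W RL=S RR=W
t=30: phase=(0,10,1,7) vs β=6 → FL=S FR=W RL=S RR=W

t=1: FL=S FR=W RL=S RR=W
t=15: FL=S FR=W RL=S RR=W
t=26: FL=W FR=W RL=W RR=S
t=28: FL=W FR=W RL=W RR=S
t=29: FL=W FR=W RL=S RR=W
t=30: FL=S FR=W RL=S RR=W


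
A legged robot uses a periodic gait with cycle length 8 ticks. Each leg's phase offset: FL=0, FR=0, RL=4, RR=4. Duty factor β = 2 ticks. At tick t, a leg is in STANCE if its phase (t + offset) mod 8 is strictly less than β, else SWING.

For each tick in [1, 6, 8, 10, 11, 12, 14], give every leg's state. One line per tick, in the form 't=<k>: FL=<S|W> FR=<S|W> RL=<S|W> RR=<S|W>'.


t=1: FL=S FR=S RL=W RR=W
t=6: FL=W FR=W RL=W RR=W
t=8: FL=S FR=S RL=W RR=W
t=10: FL=W FR=W RL=W RR=W
t=11: FL=W FR=W RL=W RR=W
t=12: FL=W FR=W RL=S RR=S
t=14: FL=W FR=W RL=W RR=W

t=1: phase=(1,1,5,5) vs β=2 → FL=S FR=S RL=W RR=W
t=6: phase=(6,6,2,2) vs β=2 → FL=W FR=W RL=W RR=W
t=8: phase=(0,0,4,4) vs β=2 → FL=S FR=S RL=W RR=W
t=10: phase=(2,2,6,6) vs β=2 → FL=W FR=W RL=W RR=W
t=11: phase=(3,3,7,7) vs β=2 → FL=W FR=W RL=W RR=W
t=12: phase=(4,4,0,0) vs β=2 → FL=W FR=W RL=S RR=S
t=14: phase=(6,6,2,2) vs β=2 → FL=W FR=W RL=W RR=W


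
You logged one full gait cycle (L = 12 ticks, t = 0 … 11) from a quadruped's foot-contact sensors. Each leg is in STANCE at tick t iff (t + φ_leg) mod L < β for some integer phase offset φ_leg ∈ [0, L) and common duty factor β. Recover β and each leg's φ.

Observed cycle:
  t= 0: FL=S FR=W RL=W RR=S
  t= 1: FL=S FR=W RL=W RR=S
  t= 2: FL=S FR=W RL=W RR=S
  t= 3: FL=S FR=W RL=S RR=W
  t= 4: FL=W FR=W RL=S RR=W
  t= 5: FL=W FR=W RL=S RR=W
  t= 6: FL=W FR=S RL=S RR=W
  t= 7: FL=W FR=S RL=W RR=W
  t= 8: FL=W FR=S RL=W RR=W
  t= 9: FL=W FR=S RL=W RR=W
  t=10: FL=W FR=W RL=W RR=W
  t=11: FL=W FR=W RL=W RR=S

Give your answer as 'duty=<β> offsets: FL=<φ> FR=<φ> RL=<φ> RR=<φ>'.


duty β = stance ticks per leg = 4
FL: stance ticks = 4; W→S at t=0 → φ=0
FR: stance ticks = 4; W→S at t=6 → φ=6
RL: stance ticks = 4; W→S at t=3 → φ=9
RR: stance ticks = 4; W→S at t=11 → φ=1

duty=4 offsets: FL=0 FR=6 RL=9 RR=1


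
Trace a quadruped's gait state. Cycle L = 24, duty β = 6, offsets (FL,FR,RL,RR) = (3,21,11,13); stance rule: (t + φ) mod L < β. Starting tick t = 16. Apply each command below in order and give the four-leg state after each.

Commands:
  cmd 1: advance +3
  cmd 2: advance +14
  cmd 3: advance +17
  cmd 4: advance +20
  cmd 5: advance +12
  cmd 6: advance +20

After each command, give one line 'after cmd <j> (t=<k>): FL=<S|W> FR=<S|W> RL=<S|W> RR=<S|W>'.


after cmd 1 (t=19): FL=W FR=W RL=W RR=W
after cmd 2 (t=33): FL=W FR=W RL=W RR=W
after cmd 3 (t=50): FL=S FR=W RL=W RR=W
after cmd 4 (t=70): FL=S FR=W RL=W RR=W
after cmd 5 (t=82): FL=W FR=W RL=W RR=W
after cmd 6 (t=102): FL=W FR=S RL=W RR=W

start t=16: FL=W FR=W RL=S RR=S
cmd 1: advance +3 → t=19, phase=(22,16,6,8) → FL=W FR=W RL=W RR=W
cmd 2: advance +14 → t=33, phase=(12,6,20,22) → FL=W FR=W RL=W RR=W
cmd 3: advance +17 → t=50, phase=(5,23,13,15) → FL=S FR=W RL=W RR=W
cmd 4: advance +20 → t=70, phase=(1,19,9,11) → FL=S FR=W RL=W RR=W
cmd 5: advance +12 → t=82, phase=(13,7,21,23) → FL=W FR=W RL=W RR=W
cmd 6: advance +20 → t=102, phase=(9,3,17,19) → FL=W FR=S RL=W RR=W


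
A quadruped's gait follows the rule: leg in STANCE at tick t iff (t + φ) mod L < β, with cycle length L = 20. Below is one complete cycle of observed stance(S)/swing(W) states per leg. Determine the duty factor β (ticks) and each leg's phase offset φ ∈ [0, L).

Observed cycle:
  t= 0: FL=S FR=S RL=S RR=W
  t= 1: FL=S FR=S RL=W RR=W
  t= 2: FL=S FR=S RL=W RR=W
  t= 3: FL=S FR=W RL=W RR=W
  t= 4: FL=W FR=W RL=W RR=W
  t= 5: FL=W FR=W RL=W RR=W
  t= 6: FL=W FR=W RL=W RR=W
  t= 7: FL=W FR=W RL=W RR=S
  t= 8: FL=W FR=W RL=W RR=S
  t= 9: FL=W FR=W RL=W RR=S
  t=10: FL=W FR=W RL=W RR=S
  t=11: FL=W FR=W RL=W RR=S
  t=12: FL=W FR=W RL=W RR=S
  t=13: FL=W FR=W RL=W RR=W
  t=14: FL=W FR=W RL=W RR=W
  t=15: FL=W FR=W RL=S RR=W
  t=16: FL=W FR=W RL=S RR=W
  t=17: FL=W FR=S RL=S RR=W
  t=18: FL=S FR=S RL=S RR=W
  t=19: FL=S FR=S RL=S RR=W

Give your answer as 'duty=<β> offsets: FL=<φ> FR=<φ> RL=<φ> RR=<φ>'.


duty β = stance ticks per leg = 6
FL: stance ticks = 6; W→S at t=18 → φ=2
FR: stance ticks = 6; W→S at t=17 → φ=3
RL: stance ticks = 6; W→S at t=15 → φ=5
RR: stance ticks = 6; W→S at t=7 → φ=13

duty=6 offsets: FL=2 FR=3 RL=5 RR=13


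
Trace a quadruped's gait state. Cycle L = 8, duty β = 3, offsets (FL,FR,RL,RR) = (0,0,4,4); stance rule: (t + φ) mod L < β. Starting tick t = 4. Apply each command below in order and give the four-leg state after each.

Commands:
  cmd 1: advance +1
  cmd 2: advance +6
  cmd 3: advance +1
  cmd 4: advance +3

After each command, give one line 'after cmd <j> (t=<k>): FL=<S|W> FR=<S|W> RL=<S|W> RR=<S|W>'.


after cmd 1 (t=5): FL=W FR=W RL=S RR=S
after cmd 2 (t=11): FL=W FR=W RL=W RR=W
after cmd 3 (t=12): FL=W FR=W RL=S RR=S
after cmd 4 (t=15): FL=W FR=W RL=W RR=W

start t=4: FL=W FR=W RL=S RR=S
cmd 1: advance +1 → t=5, phase=(5,5,1,1) → FL=W FR=W RL=S RR=S
cmd 2: advance +6 → t=11, phase=(3,3,7,7) → FL=W FR=W RL=W RR=W
cmd 3: advance +1 → t=12, phase=(4,4,0,0) → FL=W FR=W RL=S RR=S
cmd 4: advance +3 → t=15, phase=(7,7,3,3) → FL=W FR=W RL=W RR=W


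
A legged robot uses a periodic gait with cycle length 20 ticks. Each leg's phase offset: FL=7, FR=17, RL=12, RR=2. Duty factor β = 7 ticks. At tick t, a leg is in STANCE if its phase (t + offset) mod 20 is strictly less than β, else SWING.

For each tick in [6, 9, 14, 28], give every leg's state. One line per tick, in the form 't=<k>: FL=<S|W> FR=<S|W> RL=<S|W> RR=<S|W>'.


t=6: FL=W FR=S RL=W RR=W
t=9: FL=W FR=S RL=S RR=W
t=14: FL=S FR=W RL=S RR=W
t=28: FL=W FR=S RL=S RR=W

t=6: phase=(13,3,18,8) vs β=7 → FL=W FR=S RL=W RR=W
t=9: phase=(16,6,1,11) vs β=7 → FL=W FR=S RL=S RR=W
t=14: phase=(1,11,6,16) vs β=7 → FL=S FR=W RL=S RR=W
t=28: phase=(15,5,0,10) vs β=7 → FL=W FR=S RL=S RR=W


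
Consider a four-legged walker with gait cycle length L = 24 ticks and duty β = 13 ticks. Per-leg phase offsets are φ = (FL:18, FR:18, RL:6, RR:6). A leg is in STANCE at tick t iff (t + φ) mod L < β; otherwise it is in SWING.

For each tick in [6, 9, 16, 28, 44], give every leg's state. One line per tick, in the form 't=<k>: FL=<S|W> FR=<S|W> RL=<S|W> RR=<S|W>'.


t=6: FL=S FR=S RL=S RR=S
t=9: FL=S FR=S RL=W RR=W
t=16: FL=S FR=S RL=W RR=W
t=28: FL=W FR=W RL=S RR=S
t=44: FL=W FR=W RL=S RR=S

t=6: phase=(0,0,12,12) vs β=13 → FL=S FR=S RL=S RR=S
t=9: phase=(3,3,15,15) vs β=13 → FL=S FR=S RL=W RR=W
t=16: phase=(10,10,22,22) vs β=13 → FL=S FR=S RL=W RR=W
t=28: phase=(22,22,10,10) vs β=13 → FL=W FR=W RL=S RR=S
t=44: phase=(14,14,2,2) vs β=13 → FL=W FR=W RL=S RR=S


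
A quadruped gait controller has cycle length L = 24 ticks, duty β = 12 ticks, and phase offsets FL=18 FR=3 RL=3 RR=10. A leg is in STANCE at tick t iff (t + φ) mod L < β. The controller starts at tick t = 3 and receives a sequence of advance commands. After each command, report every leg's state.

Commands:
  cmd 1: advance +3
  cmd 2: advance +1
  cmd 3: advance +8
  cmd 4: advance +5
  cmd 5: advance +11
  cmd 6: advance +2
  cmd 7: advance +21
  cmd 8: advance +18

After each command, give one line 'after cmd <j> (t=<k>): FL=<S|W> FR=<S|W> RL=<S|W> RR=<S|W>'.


after cmd 1 (t=6): FL=S FR=S RL=S RR=W
after cmd 2 (t=7): FL=S FR=S RL=S RR=W
after cmd 3 (t=15): FL=S FR=W RL=W RR=S
after cmd 4 (t=20): FL=W FR=W RL=W RR=S
after cmd 5 (t=31): FL=S FR=S RL=S RR=W
after cmd 6 (t=33): FL=S FR=W RL=W RR=W
after cmd 7 (t=54): FL=S FR=S RL=S RR=W
after cmd 8 (t=72): FL=W FR=S RL=S RR=S

start t=3: FL=W FR=S RL=S RR=W
cmd 1: advance +3 → t=6, phase=(0,9,9,16) → FL=S FR=S RL=S RR=W
cmd 2: advance +1 → t=7, phase=(1,10,10,17) → FL=S FR=S RL=S RR=W
cmd 3: advance +8 → t=15, phase=(9,18,18,1) → FL=S FR=W RL=W RR=S
cmd 4: advance +5 → t=20, phase=(14,23,23,6) → FL=W FR=W RL=W RR=S
cmd 5: advance +11 → t=31, phase=(1,10,10,17) → FL=S FR=S RL=S RR=W
cmd 6: advance +2 → t=33, phase=(3,12,12,19) → FL=S FR=W RL=W RR=W
cmd 7: advance +21 → t=54, phase=(0,9,9,16) → FL=S FR=S RL=S RR=W
cmd 8: advance +18 → t=72, phase=(18,3,3,10) → FL=W FR=S RL=S RR=S


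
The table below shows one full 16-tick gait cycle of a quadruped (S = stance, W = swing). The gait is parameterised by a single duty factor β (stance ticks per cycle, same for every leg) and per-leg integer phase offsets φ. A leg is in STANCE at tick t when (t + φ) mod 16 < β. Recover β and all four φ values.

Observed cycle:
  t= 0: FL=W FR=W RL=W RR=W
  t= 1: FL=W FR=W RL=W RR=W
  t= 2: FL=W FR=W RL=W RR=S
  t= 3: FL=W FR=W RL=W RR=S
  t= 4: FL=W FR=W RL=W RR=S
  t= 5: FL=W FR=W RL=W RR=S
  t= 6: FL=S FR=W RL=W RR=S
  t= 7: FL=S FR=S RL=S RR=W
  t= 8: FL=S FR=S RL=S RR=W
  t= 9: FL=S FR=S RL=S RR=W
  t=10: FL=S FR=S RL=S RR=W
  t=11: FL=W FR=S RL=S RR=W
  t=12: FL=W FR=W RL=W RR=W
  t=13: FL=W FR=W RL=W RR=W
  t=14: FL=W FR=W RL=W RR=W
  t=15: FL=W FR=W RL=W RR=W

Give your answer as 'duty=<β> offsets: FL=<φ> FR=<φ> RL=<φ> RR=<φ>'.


duty=5 offsets: FL=10 FR=9 RL=9 RR=14

duty β = stance ticks per leg = 5
FL: stance ticks = 5; W→S at t=6 → φ=10
FR: stance ticks = 5; W→S at t=7 → φ=9
RL: stance ticks = 5; W→S at t=7 → φ=9
RR: stance ticks = 5; W→S at t=2 → φ=14


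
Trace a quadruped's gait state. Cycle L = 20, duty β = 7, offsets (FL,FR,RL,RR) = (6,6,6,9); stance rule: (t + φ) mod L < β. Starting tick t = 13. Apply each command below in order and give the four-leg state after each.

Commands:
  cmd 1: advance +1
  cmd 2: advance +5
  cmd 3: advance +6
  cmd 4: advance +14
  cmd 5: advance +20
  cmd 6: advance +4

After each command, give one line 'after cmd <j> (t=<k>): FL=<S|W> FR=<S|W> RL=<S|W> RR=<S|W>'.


start t=13: FL=W FR=W RL=W RR=S
cmd 1: advance +1 → t=14, phase=(0,0,0,3) → FL=S FR=S RL=S RR=S
cmd 2: advance +5 → t=19, phase=(5,5,5,8) → FL=S FR=S RL=S RR=W
cmd 3: advance +6 → t=25, phase=(11,11,11,14) → FL=W FR=W RL=W RR=W
cmd 4: advance +14 → t=39, phase=(5,5,5,8) → FL=S FR=S RL=S RR=W
cmd 5: advance +20 → t=59, phase=(5,5,5,8) → FL=S FR=S RL=S RR=W
cmd 6: advance +4 → t=63, phase=(9,9,9,12) → FL=W FR=W RL=W RR=W

after cmd 1 (t=14): FL=S FR=S RL=S RR=S
after cmd 2 (t=19): FL=S FR=S RL=S RR=W
after cmd 3 (t=25): FL=W FR=W RL=W RR=W
after cmd 4 (t=39): FL=S FR=S RL=S RR=W
after cmd 5 (t=59): FL=S FR=S RL=S RR=W
after cmd 6 (t=63): FL=W FR=W RL=W RR=W


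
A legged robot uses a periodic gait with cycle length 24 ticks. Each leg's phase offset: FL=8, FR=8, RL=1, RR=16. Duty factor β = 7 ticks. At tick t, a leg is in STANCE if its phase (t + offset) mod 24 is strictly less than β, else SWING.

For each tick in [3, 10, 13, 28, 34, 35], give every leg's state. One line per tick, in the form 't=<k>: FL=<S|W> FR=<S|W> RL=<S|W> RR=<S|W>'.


t=3: phase=(11,11,4,19) vs β=7 → FL=W FR=W RL=S RR=W
t=10: phase=(18,18,11,2) vs β=7 → FL=W FR=W RL=W RR=S
t=13: phase=(21,21,14,5) vs β=7 → FL=W FR=W RL=W RR=S
t=28: phase=(12,12,5,20) vs β=7 → FL=W FR=W RL=S RR=W
t=34: phase=(18,18,11,2) vs β=7 → FL=W FR=W RL=W RR=S
t=35: phase=(19,19,12,3) vs β=7 → FL=W FR=W RL=W RR=S

t=3: FL=W FR=W RL=S RR=W
t=10: FL=W FR=W RL=W RR=S
t=13: FL=W FR=W RL=W RR=S
t=28: FL=W FR=W RL=S RR=W
t=34: FL=W FR=W RL=W RR=S
t=35: FL=W FR=W RL=W RR=S


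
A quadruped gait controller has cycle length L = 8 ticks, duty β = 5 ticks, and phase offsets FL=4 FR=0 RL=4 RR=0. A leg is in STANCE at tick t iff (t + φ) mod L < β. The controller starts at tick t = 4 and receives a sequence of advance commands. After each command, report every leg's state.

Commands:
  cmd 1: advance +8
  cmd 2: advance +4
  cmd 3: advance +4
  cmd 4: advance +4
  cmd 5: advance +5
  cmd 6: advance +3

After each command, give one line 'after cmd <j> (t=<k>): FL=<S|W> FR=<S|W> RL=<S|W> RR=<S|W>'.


after cmd 1 (t=12): FL=S FR=S RL=S RR=S
after cmd 2 (t=16): FL=S FR=S RL=S RR=S
after cmd 3 (t=20): FL=S FR=S RL=S RR=S
after cmd 4 (t=24): FL=S FR=S RL=S RR=S
after cmd 5 (t=29): FL=S FR=W RL=S RR=W
after cmd 6 (t=32): FL=S FR=S RL=S RR=S

start t=4: FL=S FR=S RL=S RR=S
cmd 1: advance +8 → t=12, phase=(0,4,0,4) → FL=S FR=S RL=S RR=S
cmd 2: advance +4 → t=16, phase=(4,0,4,0) → FL=S FR=S RL=S RR=S
cmd 3: advance +4 → t=20, phase=(0,4,0,4) → FL=S FR=S RL=S RR=S
cmd 4: advance +4 → t=24, phase=(4,0,4,0) → FL=S FR=S RL=S RR=S
cmd 5: advance +5 → t=29, phase=(1,5,1,5) → FL=S FR=W RL=S RR=W
cmd 6: advance +3 → t=32, phase=(4,0,4,0) → FL=S FR=S RL=S RR=S


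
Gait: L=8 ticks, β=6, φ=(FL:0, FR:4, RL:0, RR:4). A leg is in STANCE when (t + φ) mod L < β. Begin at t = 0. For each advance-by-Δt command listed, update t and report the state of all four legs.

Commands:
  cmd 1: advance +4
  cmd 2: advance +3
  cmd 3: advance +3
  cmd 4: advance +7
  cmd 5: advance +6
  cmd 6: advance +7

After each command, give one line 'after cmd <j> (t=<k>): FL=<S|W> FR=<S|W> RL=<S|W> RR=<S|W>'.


after cmd 1 (t=4): FL=S FR=S RL=S RR=S
after cmd 2 (t=7): FL=W FR=S RL=W RR=S
after cmd 3 (t=10): FL=S FR=W RL=S RR=W
after cmd 4 (t=17): FL=S FR=S RL=S RR=S
after cmd 5 (t=23): FL=W FR=S RL=W RR=S
after cmd 6 (t=30): FL=W FR=S RL=W RR=S

start t=0: FL=S FR=S RL=S RR=S
cmd 1: advance +4 → t=4, phase=(4,0,4,0) → FL=S FR=S RL=S RR=S
cmd 2: advance +3 → t=7, phase=(7,3,7,3) → FL=W FR=S RL=W RR=S
cmd 3: advance +3 → t=10, phase=(2,6,2,6) → FL=S FR=W RL=S RR=W
cmd 4: advance +7 → t=17, phase=(1,5,1,5) → FL=S FR=S RL=S RR=S
cmd 5: advance +6 → t=23, phase=(7,3,7,3) → FL=W FR=S RL=W RR=S
cmd 6: advance +7 → t=30, phase=(6,2,6,2) → FL=W FR=S RL=W RR=S


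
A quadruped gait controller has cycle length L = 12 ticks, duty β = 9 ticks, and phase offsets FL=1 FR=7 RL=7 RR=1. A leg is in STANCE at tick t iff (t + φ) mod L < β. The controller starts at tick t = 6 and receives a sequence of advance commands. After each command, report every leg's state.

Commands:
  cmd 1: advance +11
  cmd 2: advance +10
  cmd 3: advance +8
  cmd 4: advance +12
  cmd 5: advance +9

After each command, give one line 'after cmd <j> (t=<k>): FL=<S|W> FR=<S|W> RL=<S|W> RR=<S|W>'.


start t=6: FL=S FR=S RL=S RR=S
cmd 1: advance +11 → t=17, phase=(6,0,0,6) → FL=S FR=S RL=S RR=S
cmd 2: advance +10 → t=27, phase=(4,10,10,4) → FL=S FR=W RL=W RR=S
cmd 3: advance +8 → t=35, phase=(0,6,6,0) → FL=S FR=S RL=S RR=S
cmd 4: advance +12 → t=47, phase=(0,6,6,0) → FL=S FR=S RL=S RR=S
cmd 5: advance +9 → t=56, phase=(9,3,3,9) → FL=W FR=S RL=S RR=W

after cmd 1 (t=17): FL=S FR=S RL=S RR=S
after cmd 2 (t=27): FL=S FR=W RL=W RR=S
after cmd 3 (t=35): FL=S FR=S RL=S RR=S
after cmd 4 (t=47): FL=S FR=S RL=S RR=S
after cmd 5 (t=56): FL=W FR=S RL=S RR=W


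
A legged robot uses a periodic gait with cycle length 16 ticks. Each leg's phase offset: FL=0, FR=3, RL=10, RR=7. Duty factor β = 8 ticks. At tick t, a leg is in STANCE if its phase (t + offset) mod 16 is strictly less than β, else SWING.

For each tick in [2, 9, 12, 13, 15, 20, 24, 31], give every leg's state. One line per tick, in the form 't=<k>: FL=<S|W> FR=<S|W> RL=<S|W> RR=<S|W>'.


t=2: FL=S FR=S RL=W RR=W
t=9: FL=W FR=W RL=S RR=S
t=12: FL=W FR=W RL=S RR=S
t=13: FL=W FR=S RL=S RR=S
t=15: FL=W FR=S RL=W RR=S
t=20: FL=S FR=S RL=W RR=W
t=24: FL=W FR=W RL=S RR=W
t=31: FL=W FR=S RL=W RR=S

t=2: phase=(2,5,12,9) vs β=8 → FL=S FR=S RL=W RR=W
t=9: phase=(9,12,3,0) vs β=8 → FL=W FR=W RL=S RR=S
t=12: phase=(12,15,6,3) vs β=8 → FL=W FR=W RL=S RR=S
t=13: phase=(13,0,7,4) vs β=8 → FL=W FR=S RL=S RR=S
t=15: phase=(15,2,9,6) vs β=8 → FL=W FR=S RL=W RR=S
t=20: phase=(4,7,14,11) vs β=8 → FL=S FR=S RL=W RR=W
t=24: phase=(8,11,2,15) vs β=8 → FL=W FR=W RL=S RR=W
t=31: phase=(15,2,9,6) vs β=8 → FL=W FR=S RL=W RR=S


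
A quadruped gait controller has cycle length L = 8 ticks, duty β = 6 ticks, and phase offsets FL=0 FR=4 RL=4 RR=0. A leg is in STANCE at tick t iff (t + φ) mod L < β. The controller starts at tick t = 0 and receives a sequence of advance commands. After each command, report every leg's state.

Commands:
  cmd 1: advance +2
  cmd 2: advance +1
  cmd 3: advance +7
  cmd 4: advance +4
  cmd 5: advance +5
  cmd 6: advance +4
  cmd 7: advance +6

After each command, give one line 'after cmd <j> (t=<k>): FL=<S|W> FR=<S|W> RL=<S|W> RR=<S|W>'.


start t=0: FL=S FR=S RL=S RR=S
cmd 1: advance +2 → t=2, phase=(2,6,6,2) → FL=S FR=W RL=W RR=S
cmd 2: advance +1 → t=3, phase=(3,7,7,3) → FL=S FR=W RL=W RR=S
cmd 3: advance +7 → t=10, phase=(2,6,6,2) → FL=S FR=W RL=W RR=S
cmd 4: advance +4 → t=14, phase=(6,2,2,6) → FL=W FR=S RL=S RR=W
cmd 5: advance +5 → t=19, phase=(3,7,7,3) → FL=S FR=W RL=W RR=S
cmd 6: advance +4 → t=23, phase=(7,3,3,7) → FL=W FR=S RL=S RR=W
cmd 7: advance +6 → t=29, phase=(5,1,1,5) → FL=S FR=S RL=S RR=S

after cmd 1 (t=2): FL=S FR=W RL=W RR=S
after cmd 2 (t=3): FL=S FR=W RL=W RR=S
after cmd 3 (t=10): FL=S FR=W RL=W RR=S
after cmd 4 (t=14): FL=W FR=S RL=S RR=W
after cmd 5 (t=19): FL=S FR=W RL=W RR=S
after cmd 6 (t=23): FL=W FR=S RL=S RR=W
after cmd 7 (t=29): FL=S FR=S RL=S RR=S


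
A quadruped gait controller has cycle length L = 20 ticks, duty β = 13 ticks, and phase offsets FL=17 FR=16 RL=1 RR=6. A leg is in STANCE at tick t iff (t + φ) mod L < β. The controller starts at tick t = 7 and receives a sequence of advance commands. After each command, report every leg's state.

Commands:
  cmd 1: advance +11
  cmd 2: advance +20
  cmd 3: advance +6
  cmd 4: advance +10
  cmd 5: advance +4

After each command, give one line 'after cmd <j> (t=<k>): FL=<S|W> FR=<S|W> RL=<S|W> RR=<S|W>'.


start t=7: FL=S FR=S RL=S RR=W
cmd 1: advance +11 → t=18, phase=(15,14,19,4) → FL=W FR=W RL=W RR=S
cmd 2: advance +20 → t=38, phase=(15,14,19,4) → FL=W FR=W RL=W RR=S
cmd 3: advance +6 → t=44, phase=(1,0,5,10) → FL=S FR=S RL=S RR=S
cmd 4: advance +10 → t=54, phase=(11,10,15,0) → FL=S FR=S RL=W RR=S
cmd 5: advance +4 → t=58, phase=(15,14,19,4) → FL=W FR=W RL=W RR=S

after cmd 1 (t=18): FL=W FR=W RL=W RR=S
after cmd 2 (t=38): FL=W FR=W RL=W RR=S
after cmd 3 (t=44): FL=S FR=S RL=S RR=S
after cmd 4 (t=54): FL=S FR=S RL=W RR=S
after cmd 5 (t=58): FL=W FR=W RL=W RR=S


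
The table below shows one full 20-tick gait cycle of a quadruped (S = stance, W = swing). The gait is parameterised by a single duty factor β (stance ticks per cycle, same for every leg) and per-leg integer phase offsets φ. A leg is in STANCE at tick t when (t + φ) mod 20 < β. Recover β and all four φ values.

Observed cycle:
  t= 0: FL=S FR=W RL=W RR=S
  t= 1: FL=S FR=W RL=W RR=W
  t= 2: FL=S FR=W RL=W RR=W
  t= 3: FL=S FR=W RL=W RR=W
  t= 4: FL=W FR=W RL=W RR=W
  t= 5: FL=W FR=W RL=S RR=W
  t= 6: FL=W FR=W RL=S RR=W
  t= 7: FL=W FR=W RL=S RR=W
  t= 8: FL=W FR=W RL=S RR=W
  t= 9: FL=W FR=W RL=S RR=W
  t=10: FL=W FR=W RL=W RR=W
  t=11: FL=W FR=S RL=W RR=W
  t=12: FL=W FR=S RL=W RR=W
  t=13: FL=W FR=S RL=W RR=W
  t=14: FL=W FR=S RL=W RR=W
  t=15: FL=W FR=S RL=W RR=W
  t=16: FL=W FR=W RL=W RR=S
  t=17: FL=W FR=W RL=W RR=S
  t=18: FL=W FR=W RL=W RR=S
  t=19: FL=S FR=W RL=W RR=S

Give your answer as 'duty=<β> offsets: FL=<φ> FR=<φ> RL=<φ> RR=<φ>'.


duty β = stance ticks per leg = 5
FL: stance ticks = 5; W→S at t=19 → φ=1
FR: stance ticks = 5; W→S at t=11 → φ=9
RL: stance ticks = 5; W→S at t=5 → φ=15
RR: stance ticks = 5; W→S at t=16 → φ=4

duty=5 offsets: FL=1 FR=9 RL=15 RR=4


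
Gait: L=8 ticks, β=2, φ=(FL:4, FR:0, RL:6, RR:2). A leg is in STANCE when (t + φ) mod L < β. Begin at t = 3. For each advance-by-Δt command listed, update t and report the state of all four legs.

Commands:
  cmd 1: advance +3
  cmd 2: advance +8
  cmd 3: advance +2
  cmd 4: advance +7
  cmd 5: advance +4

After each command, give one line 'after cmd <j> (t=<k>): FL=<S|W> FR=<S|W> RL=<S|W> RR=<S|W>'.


start t=3: FL=W FR=W RL=S RR=W
cmd 1: advance +3 → t=6, phase=(2,6,4,0) → FL=W FR=W RL=W RR=S
cmd 2: advance +8 → t=14, phase=(2,6,4,0) → FL=W FR=W RL=W RR=S
cmd 3: advance +2 → t=16, phase=(4,0,6,2) → FL=W FR=S RL=W RR=W
cmd 4: advance +7 → t=23, phase=(3,7,5,1) → FL=W FR=W RL=W RR=S
cmd 5: advance +4 → t=27, phase=(7,3,1,5) → FL=W FR=W RL=S RR=W

after cmd 1 (t=6): FL=W FR=W RL=W RR=S
after cmd 2 (t=14): FL=W FR=W RL=W RR=S
after cmd 3 (t=16): FL=W FR=S RL=W RR=W
after cmd 4 (t=23): FL=W FR=W RL=W RR=S
after cmd 5 (t=27): FL=W FR=W RL=S RR=W


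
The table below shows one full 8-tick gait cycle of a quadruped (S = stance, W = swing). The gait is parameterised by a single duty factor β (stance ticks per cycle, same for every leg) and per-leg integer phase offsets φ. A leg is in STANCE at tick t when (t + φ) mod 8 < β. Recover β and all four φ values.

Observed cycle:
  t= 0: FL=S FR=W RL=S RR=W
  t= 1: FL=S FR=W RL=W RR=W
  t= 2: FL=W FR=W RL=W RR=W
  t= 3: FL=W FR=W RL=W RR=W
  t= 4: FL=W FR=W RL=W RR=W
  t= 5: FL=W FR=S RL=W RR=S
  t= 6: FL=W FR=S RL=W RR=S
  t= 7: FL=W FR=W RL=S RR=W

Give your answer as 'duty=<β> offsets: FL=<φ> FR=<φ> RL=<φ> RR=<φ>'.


duty=2 offsets: FL=0 FR=3 RL=1 RR=3

duty β = stance ticks per leg = 2
FL: stance ticks = 2; W→S at t=0 → φ=0
FR: stance ticks = 2; W→S at t=5 → φ=3
RL: stance ticks = 2; W→S at t=7 → φ=1
RR: stance ticks = 2; W→S at t=5 → φ=3


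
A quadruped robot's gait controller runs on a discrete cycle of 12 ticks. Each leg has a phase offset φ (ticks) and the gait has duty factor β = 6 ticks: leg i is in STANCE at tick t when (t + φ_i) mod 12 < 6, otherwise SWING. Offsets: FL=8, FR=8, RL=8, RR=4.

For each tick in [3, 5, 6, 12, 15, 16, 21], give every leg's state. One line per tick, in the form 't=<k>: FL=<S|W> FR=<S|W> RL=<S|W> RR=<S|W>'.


t=3: phase=(11,11,11,7) vs β=6 → FL=W FR=W RL=W RR=W
t=5: phase=(1,1,1,9) vs β=6 → FL=S FR=S RL=S RR=W
t=6: phase=(2,2,2,10) vs β=6 → FL=S FR=S RL=S RR=W
t=12: phase=(8,8,8,4) vs β=6 → FL=W FR=W RL=W RR=S
t=15: phase=(11,11,11,7) vs β=6 → FL=W FR=W RL=W RR=W
t=16: phase=(0,0,0,8) vs β=6 → FL=S FR=S RL=S RR=W
t=21: phase=(5,5,5,1) vs β=6 → FL=S FR=S RL=S RR=S

t=3: FL=W FR=W RL=W RR=W
t=5: FL=S FR=S RL=S RR=W
t=6: FL=S FR=S RL=S RR=W
t=12: FL=W FR=W RL=W RR=S
t=15: FL=W FR=W RL=W RR=W
t=16: FL=S FR=S RL=S RR=W
t=21: FL=S FR=S RL=S RR=S


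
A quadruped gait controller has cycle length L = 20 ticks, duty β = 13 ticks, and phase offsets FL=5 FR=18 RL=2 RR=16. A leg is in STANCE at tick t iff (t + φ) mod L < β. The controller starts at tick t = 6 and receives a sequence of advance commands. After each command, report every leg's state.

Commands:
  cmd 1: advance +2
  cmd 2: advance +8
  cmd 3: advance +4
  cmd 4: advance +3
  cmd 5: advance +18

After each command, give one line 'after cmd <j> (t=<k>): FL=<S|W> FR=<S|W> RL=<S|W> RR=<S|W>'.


after cmd 1 (t=8): FL=W FR=S RL=S RR=S
after cmd 2 (t=16): FL=S FR=W RL=W RR=S
after cmd 3 (t=20): FL=S FR=W RL=S RR=W
after cmd 4 (t=23): FL=S FR=S RL=S RR=W
after cmd 5 (t=41): FL=S FR=W RL=S RR=W

start t=6: FL=S FR=S RL=S RR=S
cmd 1: advance +2 → t=8, phase=(13,6,10,4) → FL=W FR=S RL=S RR=S
cmd 2: advance +8 → t=16, phase=(1,14,18,12) → FL=S FR=W RL=W RR=S
cmd 3: advance +4 → t=20, phase=(5,18,2,16) → FL=S FR=W RL=S RR=W
cmd 4: advance +3 → t=23, phase=(8,1,5,19) → FL=S FR=S RL=S RR=W
cmd 5: advance +18 → t=41, phase=(6,19,3,17) → FL=S FR=W RL=S RR=W
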